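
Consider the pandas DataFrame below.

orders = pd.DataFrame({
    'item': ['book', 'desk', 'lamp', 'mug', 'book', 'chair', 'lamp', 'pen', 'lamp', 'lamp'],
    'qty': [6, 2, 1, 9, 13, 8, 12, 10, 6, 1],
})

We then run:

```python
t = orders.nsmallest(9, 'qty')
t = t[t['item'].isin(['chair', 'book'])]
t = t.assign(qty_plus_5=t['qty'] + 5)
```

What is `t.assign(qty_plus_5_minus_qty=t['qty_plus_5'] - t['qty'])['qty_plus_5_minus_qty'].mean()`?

take 9 rows with smallest qty:
    item  qty
2   lamp    1
9   lamp    1
1   desk    2
0   book    6
8   lamp    6
5  chair    8
3    mug    9
7    pen   10
6   lamp   12
filter rows where item in ['chair', 'book']:
    item  qty
0   book    6
5  chair    8
add column qty_plus_5 = t['qty'] + 5:
    item  qty  qty_plus_5
0   book    6          11
5  chair    8          13
add column qty_plus_5_minus_qty = t['qty_plus_5'] - t['qty']:
    item  qty  qty_plus_5  qty_plus_5_minus_qty
0   book    6          11                     5
5  chair    8          13                     5
mean of column 'qty_plus_5_minus_qty' → 5.0

5.0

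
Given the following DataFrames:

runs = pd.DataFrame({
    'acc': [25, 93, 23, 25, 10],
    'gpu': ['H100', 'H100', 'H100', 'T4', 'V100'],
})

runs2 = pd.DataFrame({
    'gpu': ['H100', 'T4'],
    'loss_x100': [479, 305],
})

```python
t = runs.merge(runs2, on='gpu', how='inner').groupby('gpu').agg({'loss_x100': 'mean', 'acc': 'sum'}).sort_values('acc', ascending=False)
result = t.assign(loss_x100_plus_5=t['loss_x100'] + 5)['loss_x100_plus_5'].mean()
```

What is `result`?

397.0

merge on 'gpu' (how='inner') → 4 rows:
   acc   gpu  loss_x100
0   25  H100        479
1   93  H100        479
2   23  H100        479
3   25    T4        305
group by gpu: mean(loss_x100), sum(acc):
      loss_x100  acc
gpu                 
H100      479.0  141
T4        305.0   25
sort by acc descending:
      loss_x100  acc
gpu                 
H100      479.0  141
T4        305.0   25
add column loss_x100_plus_5 = t['loss_x100'] + 5:
      loss_x100  acc  loss_x100_plus_5
gpu                                   
H100      479.0  141             484.0
T4        305.0   25             310.0
So mean() = 397.0.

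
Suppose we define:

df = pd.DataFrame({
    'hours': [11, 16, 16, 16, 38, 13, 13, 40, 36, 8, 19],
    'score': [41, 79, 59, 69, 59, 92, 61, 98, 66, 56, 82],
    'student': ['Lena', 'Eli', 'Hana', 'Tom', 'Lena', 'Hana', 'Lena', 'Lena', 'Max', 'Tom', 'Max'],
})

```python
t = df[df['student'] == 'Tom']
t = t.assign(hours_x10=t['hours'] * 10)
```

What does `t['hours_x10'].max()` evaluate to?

160

filter rows where student == 'Tom':
   hours  score student
3     16     69     Tom
9      8     56     Tom
add column hours_x10 = t['hours'] * 10:
   hours  score student  hours_x10
3     16     69     Tom        160
9      8     56     Tom         80
Finally, max of column 'hours_x10' = 160.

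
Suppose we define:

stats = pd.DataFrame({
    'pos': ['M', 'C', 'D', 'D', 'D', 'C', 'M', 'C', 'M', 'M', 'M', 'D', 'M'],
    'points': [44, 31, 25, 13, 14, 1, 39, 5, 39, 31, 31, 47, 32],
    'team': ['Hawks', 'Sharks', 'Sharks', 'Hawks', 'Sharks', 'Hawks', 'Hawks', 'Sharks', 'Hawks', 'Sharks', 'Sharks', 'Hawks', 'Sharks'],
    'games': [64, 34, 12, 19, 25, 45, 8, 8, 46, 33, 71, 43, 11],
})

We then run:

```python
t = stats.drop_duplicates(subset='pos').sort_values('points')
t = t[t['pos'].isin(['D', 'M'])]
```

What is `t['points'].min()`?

drop duplicate pos (keep=first):
  pos  points    team  games
0   M      44   Hawks     64
1   C      31  Sharks     34
2   D      25  Sharks     12
sort by points:
  pos  points    team  games
2   D      25  Sharks     12
1   C      31  Sharks     34
0   M      44   Hawks     64
filter rows where pos in ['D', 'M']:
  pos  points    team  games
2   D      25  Sharks     12
0   M      44   Hawks     64
The min of column 'points' is 25.

25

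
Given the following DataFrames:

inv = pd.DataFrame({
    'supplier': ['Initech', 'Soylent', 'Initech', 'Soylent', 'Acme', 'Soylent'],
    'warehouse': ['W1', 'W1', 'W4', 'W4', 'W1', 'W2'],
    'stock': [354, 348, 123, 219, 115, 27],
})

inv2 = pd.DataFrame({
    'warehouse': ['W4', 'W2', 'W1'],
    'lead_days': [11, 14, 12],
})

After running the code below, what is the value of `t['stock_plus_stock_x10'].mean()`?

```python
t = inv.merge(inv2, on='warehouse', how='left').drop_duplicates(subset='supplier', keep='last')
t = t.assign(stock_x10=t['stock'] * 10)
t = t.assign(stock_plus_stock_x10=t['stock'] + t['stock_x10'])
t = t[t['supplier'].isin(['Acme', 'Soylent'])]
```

781.0

merge on 'warehouse' (how='left') → 6 rows:
  supplier warehouse  stock  lead_days
0  Initech        W1    354         12
1  Soylent        W1    348         12
2  Initech        W4    123         11
3  Soylent        W4    219         11
4     Acme        W1    115         12
5  Soylent        W2     27         14
drop duplicate supplier (keep=last):
  supplier warehouse  stock  lead_days
2  Initech        W4    123         11
4     Acme        W1    115         12
5  Soylent        W2     27         14
add column stock_x10 = t['stock'] * 10:
  supplier warehouse  stock  lead_days  stock_x10
2  Initech        W4    123         11       1230
4     Acme        W1    115         12       1150
5  Soylent        W2     27         14        270
add column stock_plus_stock_x10 = t['stock'] + t['stock_x10']:
  supplier warehouse  stock  lead_days  stock_x10  stock_plus_stock_x10
2  Initech        W4    123         11       1230                  1353
4     Acme        W1    115         12       1150                  1265
5  Soylent        W2     27         14        270                   297
filter rows where supplier in ['Acme', 'Soylent']:
  supplier warehouse  stock  lead_days  stock_x10  stock_plus_stock_x10
4     Acme        W1    115         12       1150                  1265
5  Soylent        W2     27         14        270                   297
mean of column 'stock_plus_stock_x10' → 781.0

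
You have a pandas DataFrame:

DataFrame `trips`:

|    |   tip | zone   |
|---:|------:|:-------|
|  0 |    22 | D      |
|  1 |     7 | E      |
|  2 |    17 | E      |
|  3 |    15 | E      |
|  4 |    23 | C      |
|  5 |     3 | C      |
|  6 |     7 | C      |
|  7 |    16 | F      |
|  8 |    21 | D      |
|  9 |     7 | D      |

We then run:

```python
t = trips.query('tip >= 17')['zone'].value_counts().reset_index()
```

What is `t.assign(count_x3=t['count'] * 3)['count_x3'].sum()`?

12

filter rows where tip >= 17:
   tip zone
0   22    D
2   17    E
4   23    C
8   21    D
value_counts of zone:
zone
D    2
E    1
C    1
Name: count, dtype: int64
reset_index():
  zone  count
0    D      2
1    E      1
2    C      1
add column count_x3 = t['count'] * 3:
  zone  count  count_x3
0    D      2         6
1    E      1         3
2    C      1         3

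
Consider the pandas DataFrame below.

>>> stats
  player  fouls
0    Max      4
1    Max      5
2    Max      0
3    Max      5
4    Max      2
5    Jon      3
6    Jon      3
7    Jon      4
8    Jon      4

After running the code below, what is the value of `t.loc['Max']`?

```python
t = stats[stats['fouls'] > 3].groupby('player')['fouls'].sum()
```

14

filter rows where fouls > 3:
  player  fouls
0    Max      4
1    Max      5
3    Max      5
7    Jon      4
8    Jon      4
group by player, sum of fouls:
player
Jon     8
Max    14
Name: fouls, dtype: int64
Finally, value at index 'Max' = 14.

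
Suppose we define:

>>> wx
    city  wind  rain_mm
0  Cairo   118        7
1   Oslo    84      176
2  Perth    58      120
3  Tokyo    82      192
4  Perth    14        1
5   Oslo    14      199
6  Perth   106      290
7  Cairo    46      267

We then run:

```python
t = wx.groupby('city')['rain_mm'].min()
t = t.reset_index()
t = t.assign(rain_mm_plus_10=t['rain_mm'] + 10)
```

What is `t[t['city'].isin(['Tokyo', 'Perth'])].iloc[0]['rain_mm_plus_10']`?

group by city, min of rain_mm:
city
Cairo      7
Oslo     176
Perth      1
Tokyo    192
Name: rain_mm, dtype: int64
reset_index():
    city  rain_mm
0  Cairo        7
1   Oslo      176
2  Perth        1
3  Tokyo      192
add column rain_mm_plus_10 = t['rain_mm'] + 10:
    city  rain_mm  rain_mm_plus_10
0  Cairo        7               17
1   Oslo      176              186
2  Perth        1               11
3  Tokyo      192              202
filter rows where city in ['Tokyo', 'Perth']:
    city  rain_mm  rain_mm_plus_10
2  Perth        1               11
3  Tokyo      192              202

11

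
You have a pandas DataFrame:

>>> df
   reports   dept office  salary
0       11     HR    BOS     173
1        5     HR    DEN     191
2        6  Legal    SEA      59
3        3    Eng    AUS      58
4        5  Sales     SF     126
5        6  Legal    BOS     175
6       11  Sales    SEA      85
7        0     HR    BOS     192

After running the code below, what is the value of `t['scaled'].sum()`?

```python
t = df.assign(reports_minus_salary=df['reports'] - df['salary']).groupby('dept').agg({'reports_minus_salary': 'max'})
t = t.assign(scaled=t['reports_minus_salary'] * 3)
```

add column reports_minus_salary = df['reports'] - df['salary']:
   reports   dept office  salary  reports_minus_salary
0       11     HR    BOS     173                  -162
1        5     HR    DEN     191                  -186
2        6  Legal    SEA      59                   -53
3        3    Eng    AUS      58                   -55
4        5  Sales     SF     126                  -121
5        6  Legal    BOS     175                  -169
6       11  Sales    SEA      85                   -74
7        0     HR    BOS     192                  -192
group by dept, max of reports_minus_salary:
       reports_minus_salary
dept                       
Eng                     -55
HR                     -162
Legal                   -53
Sales                   -74
add column scaled = t['reports_minus_salary'] * 3:
       reports_minus_salary  scaled
dept                               
Eng                     -55    -165
HR                     -162    -486
Legal                   -53    -159
Sales                   -74    -222

-1032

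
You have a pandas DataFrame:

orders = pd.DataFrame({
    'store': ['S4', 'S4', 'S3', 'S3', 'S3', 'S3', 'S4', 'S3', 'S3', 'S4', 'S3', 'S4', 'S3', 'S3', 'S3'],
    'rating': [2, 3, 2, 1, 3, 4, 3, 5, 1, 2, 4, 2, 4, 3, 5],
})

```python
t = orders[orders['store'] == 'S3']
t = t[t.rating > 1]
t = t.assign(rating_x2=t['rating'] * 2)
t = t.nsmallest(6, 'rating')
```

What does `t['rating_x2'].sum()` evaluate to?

40

filter rows where store == 'S3':
   store  rating
2     S3       2
3     S3       1
4     S3       3
5     S3       4
7     S3       5
8     S3       1
10    S3       4
12    S3       4
13    S3       3
14    S3       5
filter rows where rating > 1:
   store  rating
2     S3       2
4     S3       3
5     S3       4
7     S3       5
10    S3       4
12    S3       4
13    S3       3
14    S3       5
add column rating_x2 = t['rating'] * 2:
   store  rating  rating_x2
2     S3       2          4
4     S3       3          6
5     S3       4          8
7     S3       5         10
10    S3       4          8
12    S3       4          8
13    S3       3          6
14    S3       5         10
take 6 rows with smallest rating:
   store  rating  rating_x2
2     S3       2          4
4     S3       3          6
13    S3       3          6
5     S3       4          8
10    S3       4          8
12    S3       4          8
Then the sum of column 'rating_x2': 40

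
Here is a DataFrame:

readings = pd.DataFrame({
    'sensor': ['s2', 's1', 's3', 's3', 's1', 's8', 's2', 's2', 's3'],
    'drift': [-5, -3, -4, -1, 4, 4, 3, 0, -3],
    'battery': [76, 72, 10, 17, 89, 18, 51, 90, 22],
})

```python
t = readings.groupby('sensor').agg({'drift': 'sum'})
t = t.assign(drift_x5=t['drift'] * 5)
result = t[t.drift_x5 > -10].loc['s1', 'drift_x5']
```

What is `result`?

group by sensor, sum of drift:
        drift
sensor       
s1          1
s2         -2
s3         -8
s8          4
add column drift_x5 = t['drift'] * 5:
        drift  drift_x5
sensor                 
s1          1         5
s2         -2       -10
s3         -8       -40
s8          4        20
filter rows where drift_x5 > -10:
        drift  drift_x5
sensor                 
s1          1         5
s8          4        20
Hence 5.

5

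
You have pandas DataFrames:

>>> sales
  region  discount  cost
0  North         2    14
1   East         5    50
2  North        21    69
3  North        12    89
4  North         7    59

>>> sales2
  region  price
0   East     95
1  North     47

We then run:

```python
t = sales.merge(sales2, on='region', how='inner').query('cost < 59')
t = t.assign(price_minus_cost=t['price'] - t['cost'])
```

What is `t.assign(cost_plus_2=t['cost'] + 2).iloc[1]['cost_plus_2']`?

merge on 'region' (how='inner') → 5 rows:
  region  discount  cost  price
0  North         2    14     47
1   East         5    50     95
2  North        21    69     47
3  North        12    89     47
4  North         7    59     47
filter rows where cost < 59:
  region  discount  cost  price
0  North         2    14     47
1   East         5    50     95
add column price_minus_cost = t['price'] - t['cost']:
  region  discount  cost  price  price_minus_cost
0  North         2    14     47                33
1   East         5    50     95                45
add column cost_plus_2 = t['cost'] + 2:
  region  discount  cost  price  price_minus_cost  cost_plus_2
0  North         2    14     47                33           16
1   East         5    50     95                45           52

52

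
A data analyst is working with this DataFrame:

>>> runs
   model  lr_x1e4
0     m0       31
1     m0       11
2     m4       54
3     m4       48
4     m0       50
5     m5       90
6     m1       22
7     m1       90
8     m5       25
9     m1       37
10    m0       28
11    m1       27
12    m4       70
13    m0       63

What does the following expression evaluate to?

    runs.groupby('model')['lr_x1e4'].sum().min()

group by model, sum of lr_x1e4:
model
m0    183
m1    176
m4    172
m5    115
Name: lr_x1e4, dtype: int64
Hence 115.

115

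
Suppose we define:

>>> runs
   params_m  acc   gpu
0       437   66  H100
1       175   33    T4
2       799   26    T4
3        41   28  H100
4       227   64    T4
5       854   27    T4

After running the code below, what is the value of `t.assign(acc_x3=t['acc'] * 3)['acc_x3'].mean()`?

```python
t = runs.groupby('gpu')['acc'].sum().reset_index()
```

366.0

group by gpu, sum of acc:
gpu
H100     94
T4      150
Name: acc, dtype: int64
reset_index():
    gpu  acc
0  H100   94
1    T4  150
add column acc_x3 = t['acc'] * 3:
    gpu  acc  acc_x3
0  H100   94     282
1    T4  150     450
Taking the mean of column 'acc_x3' gives 366.0.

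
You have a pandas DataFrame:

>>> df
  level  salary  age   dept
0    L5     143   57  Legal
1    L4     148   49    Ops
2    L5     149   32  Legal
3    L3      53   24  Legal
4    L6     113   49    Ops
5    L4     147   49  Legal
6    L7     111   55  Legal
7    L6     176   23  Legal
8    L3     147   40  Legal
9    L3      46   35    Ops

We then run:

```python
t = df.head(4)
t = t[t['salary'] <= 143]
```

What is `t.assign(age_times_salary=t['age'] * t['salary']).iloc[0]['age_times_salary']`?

take first 4 rows:
  level  salary  age   dept
0    L5     143   57  Legal
1    L4     148   49    Ops
2    L5     149   32  Legal
3    L3      53   24  Legal
filter rows where salary <= 143:
  level  salary  age   dept
0    L5     143   57  Legal
3    L3      53   24  Legal
add column age_times_salary = t['age'] * t['salary']:
  level  salary  age   dept  age_times_salary
0    L5     143   57  Legal              8151
3    L3      53   24  Legal              1272
Then the value at position 0, column 'age_times_salary': 8151

8151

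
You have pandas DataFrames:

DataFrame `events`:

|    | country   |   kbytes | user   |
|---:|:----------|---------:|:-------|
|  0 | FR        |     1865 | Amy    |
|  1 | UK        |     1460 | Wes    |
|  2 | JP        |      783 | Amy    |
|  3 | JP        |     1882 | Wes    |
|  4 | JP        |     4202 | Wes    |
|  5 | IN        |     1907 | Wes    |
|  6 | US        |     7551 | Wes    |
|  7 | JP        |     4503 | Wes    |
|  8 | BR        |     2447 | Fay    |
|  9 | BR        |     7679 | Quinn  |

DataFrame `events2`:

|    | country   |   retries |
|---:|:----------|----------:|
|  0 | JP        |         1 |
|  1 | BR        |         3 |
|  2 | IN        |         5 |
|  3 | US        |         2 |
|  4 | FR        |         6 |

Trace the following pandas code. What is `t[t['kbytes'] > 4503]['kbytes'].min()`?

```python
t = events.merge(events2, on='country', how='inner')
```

7551

merge on 'country' (how='inner') → 9 rows:
  country  kbytes   user  retries
0      FR    1865    Amy        6
1      JP     783    Amy        1
2      JP    1882    Wes        1
3      JP    4202    Wes        1
4      IN    1907    Wes        5
5      US    7551    Wes        2
6      JP    4503    Wes        1
7      BR    2447    Fay        3
8      BR    7679  Quinn        3
filter rows where kbytes > 4503:
  country  kbytes   user  retries
5      US    7551    Wes        2
8      BR    7679  Quinn        3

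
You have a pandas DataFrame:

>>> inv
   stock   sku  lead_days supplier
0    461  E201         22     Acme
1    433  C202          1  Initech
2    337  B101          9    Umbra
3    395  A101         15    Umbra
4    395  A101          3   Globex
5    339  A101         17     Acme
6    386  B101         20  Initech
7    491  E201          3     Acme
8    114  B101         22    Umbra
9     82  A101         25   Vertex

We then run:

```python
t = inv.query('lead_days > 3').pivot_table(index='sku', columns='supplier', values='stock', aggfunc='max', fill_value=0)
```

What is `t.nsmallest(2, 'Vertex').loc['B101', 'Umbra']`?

337

filter rows where lead_days > 3:
   stock   sku  lead_days supplier
0    461  E201         22     Acme
2    337  B101          9    Umbra
3    395  A101         15    Umbra
5    339  A101         17     Acme
6    386  B101         20  Initech
8    114  B101         22    Umbra
9     82  A101         25   Vertex
pivot: rows=sku, cols=supplier, max(stock):
supplier  Acme  Initech  Umbra  Vertex
sku                                   
A101       339        0    395      82
B101         0      386    337       0
E201       461        0      0       0
take 2 rows with smallest Vertex:
supplier  Acme  Initech  Umbra  Vertex
sku                                   
B101         0      386    337       0
E201       461        0      0       0
Finally, value at row 'B101', column 'Umbra' = 337.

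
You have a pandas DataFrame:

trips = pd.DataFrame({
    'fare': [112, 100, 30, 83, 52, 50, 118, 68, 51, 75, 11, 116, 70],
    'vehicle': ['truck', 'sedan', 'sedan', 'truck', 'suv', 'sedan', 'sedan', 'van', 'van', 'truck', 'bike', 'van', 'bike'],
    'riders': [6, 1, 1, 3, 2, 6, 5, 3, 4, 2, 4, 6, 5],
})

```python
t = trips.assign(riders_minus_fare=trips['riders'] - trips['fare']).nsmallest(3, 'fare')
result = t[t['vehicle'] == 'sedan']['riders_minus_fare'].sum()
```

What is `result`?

-73

add column riders_minus_fare = trips['riders'] - trips['fare']:
    fare vehicle  riders  riders_minus_fare
0    112   truck       6               -106
1    100   sedan       1                -99
2     30   sedan       1                -29
3     83   truck       3                -80
4     52     suv       2                -50
5     50   sedan       6                -44
6    118   sedan       5               -113
7     68     van       3                -65
8     51     van       4                -47
9     75   truck       2                -73
10    11    bike       4                 -7
11   116     van       6               -110
12    70    bike       5                -65
take 3 rows with smallest fare:
    fare vehicle  riders  riders_minus_fare
10    11    bike       4                 -7
2     30   sedan       1                -29
5     50   sedan       6                -44
filter rows where vehicle == 'sedan':
   fare vehicle  riders  riders_minus_fare
2    30   sedan       1                -29
5    50   sedan       6                -44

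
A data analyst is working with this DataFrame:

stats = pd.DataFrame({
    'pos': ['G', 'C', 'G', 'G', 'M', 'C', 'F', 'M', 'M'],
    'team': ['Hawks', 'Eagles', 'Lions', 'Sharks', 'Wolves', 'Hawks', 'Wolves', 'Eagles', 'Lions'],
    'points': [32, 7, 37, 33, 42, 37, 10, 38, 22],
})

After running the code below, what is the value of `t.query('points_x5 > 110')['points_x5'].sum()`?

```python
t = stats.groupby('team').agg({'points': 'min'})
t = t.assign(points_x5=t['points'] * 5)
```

325

group by team, min of points:
        points
team          
Eagles       7
Hawks       32
Lions       22
Sharks      33
Wolves      10
add column points_x5 = t['points'] * 5:
        points  points_x5
team                     
Eagles       7         35
Hawks       32        160
Lions       22        110
Sharks      33        165
Wolves      10         50
filter rows where points_x5 > 110:
        points  points_x5
team                     
Hawks       32        160
Sharks      33        165
sum of column 'points_x5' → 325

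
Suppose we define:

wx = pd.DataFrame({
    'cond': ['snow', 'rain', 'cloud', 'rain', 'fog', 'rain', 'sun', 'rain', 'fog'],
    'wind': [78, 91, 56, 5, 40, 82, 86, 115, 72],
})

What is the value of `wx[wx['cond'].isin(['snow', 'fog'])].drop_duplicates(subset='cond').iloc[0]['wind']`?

78

filter rows where cond in ['snow', 'fog']:
   cond  wind
0  snow    78
4   fog    40
8   fog    72
drop duplicate cond (keep=first):
   cond  wind
0  snow    78
4   fog    40
So iloc[0]['wind'] = 78.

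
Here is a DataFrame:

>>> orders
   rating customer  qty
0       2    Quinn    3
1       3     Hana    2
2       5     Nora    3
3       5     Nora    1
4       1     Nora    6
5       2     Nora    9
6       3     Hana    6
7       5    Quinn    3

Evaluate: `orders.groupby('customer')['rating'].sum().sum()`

group by customer, sum of rating:
customer
Hana      6
Nora     13
Quinn     7
Name: rating, dtype: int64
Finally, sum of the resulting series = 26.

26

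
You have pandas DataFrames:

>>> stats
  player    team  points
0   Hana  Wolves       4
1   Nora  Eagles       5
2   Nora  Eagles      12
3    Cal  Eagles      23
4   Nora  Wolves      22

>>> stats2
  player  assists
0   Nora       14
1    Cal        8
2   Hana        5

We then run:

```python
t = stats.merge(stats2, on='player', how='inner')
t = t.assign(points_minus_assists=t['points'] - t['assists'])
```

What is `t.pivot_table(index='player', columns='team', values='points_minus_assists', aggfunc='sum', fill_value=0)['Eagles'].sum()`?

merge on 'player' (how='inner') → 5 rows:
  player    team  points  assists
0   Hana  Wolves       4        5
1   Nora  Eagles       5       14
2   Nora  Eagles      12       14
3    Cal  Eagles      23        8
4   Nora  Wolves      22       14
add column points_minus_assists = t['points'] - t['assists']:
  player    team  points  assists  points_minus_assists
0   Hana  Wolves       4        5                    -1
1   Nora  Eagles       5       14                    -9
2   Nora  Eagles      12       14                    -2
3    Cal  Eagles      23        8                    15
4   Nora  Wolves      22       14                     8
pivot: rows=player, cols=team, sum(points_minus_assists):
team    Eagles  Wolves
player                
Cal         15       0
Hana         0      -1
Nora       -11       8
Hence 4.

4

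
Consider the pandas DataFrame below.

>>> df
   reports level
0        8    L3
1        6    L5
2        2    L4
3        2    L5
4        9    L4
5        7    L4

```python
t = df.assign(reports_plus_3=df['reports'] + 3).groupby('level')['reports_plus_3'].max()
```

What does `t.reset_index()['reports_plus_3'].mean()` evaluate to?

10.6666666667

add column reports_plus_3 = df['reports'] + 3:
   reports level  reports_plus_3
0        8    L3              11
1        6    L5               9
2        2    L4               5
3        2    L5               5
4        9    L4              12
5        7    L4              10
group by level, max of reports_plus_3:
level
L3    11
L4    12
L5     9
Name: reports_plus_3, dtype: int64
reset_index():
  level  reports_plus_3
0    L3              11
1    L4              12
2    L5               9
Hence 10.6666666667.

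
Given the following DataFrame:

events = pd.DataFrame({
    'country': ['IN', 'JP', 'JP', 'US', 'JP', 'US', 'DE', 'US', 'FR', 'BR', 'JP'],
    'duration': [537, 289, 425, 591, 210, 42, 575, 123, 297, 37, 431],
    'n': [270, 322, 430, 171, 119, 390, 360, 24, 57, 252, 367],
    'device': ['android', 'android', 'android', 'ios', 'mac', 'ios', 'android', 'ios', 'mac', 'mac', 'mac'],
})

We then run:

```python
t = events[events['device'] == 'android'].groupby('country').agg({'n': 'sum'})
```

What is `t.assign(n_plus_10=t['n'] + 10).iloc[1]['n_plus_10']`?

280

filter rows where device == 'android':
  country  duration    n   device
0      IN       537  270  android
1      JP       289  322  android
2      JP       425  430  android
6      DE       575  360  android
group by country, sum of n:
           n
country     
DE       360
IN       270
JP       752
add column n_plus_10 = t['n'] + 10:
           n  n_plus_10
country                
DE       360        370
IN       270        280
JP       752        762
Taking the value at position 1, column 'n_plus_10' gives 280.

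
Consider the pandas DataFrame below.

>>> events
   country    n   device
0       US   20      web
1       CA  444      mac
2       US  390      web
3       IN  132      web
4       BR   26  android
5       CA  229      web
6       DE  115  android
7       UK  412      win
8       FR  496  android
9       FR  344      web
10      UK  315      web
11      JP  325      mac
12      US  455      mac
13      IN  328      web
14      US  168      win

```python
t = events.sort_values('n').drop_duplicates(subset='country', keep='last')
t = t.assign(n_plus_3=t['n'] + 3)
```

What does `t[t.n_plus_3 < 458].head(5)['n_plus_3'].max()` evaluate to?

sort by n:
   country    n   device
0       US   20      web
4       BR   26  android
6       DE  115  android
3       IN  132      web
14      US  168      win
5       CA  229      web
10      UK  315      web
11      JP  325      mac
13      IN  328      web
9       FR  344      web
2       US  390      web
7       UK  412      win
1       CA  444      mac
12      US  455      mac
8       FR  496  android
drop duplicate country (keep=last):
   country    n   device
4       BR   26  android
6       DE  115  android
11      JP  325      mac
13      IN  328      web
7       UK  412      win
1       CA  444      mac
12      US  455      mac
8       FR  496  android
add column n_plus_3 = t['n'] + 3:
   country    n   device  n_plus_3
4       BR   26  android        29
6       DE  115  android       118
11      JP  325      mac       328
13      IN  328      web       331
7       UK  412      win       415
1       CA  444      mac       447
12      US  455      mac       458
8       FR  496  android       499
filter rows where n_plus_3 < 458:
   country    n   device  n_plus_3
4       BR   26  android        29
6       DE  115  android       118
11      JP  325      mac       328
13      IN  328      web       331
7       UK  412      win       415
1       CA  444      mac       447
take first 5 rows:
   country    n   device  n_plus_3
4       BR   26  android        29
6       DE  115  android       118
11      JP  325      mac       328
13      IN  328      web       331
7       UK  412      win       415
Finally, max of column 'n_plus_3' = 415.

415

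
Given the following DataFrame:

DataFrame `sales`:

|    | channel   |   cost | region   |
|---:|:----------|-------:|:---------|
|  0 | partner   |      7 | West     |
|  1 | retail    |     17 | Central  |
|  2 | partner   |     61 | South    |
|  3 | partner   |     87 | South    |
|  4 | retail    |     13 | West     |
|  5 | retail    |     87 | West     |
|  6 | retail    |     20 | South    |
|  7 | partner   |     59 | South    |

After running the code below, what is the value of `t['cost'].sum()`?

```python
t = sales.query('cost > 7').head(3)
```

165

filter rows where cost > 7:
   channel  cost   region
1   retail    17  Central
2  partner    61    South
3  partner    87    South
4   retail    13     West
5   retail    87     West
6   retail    20    South
7  partner    59    South
take first 3 rows:
   channel  cost   region
1   retail    17  Central
2  partner    61    South
3  partner    87    South
Hence 165.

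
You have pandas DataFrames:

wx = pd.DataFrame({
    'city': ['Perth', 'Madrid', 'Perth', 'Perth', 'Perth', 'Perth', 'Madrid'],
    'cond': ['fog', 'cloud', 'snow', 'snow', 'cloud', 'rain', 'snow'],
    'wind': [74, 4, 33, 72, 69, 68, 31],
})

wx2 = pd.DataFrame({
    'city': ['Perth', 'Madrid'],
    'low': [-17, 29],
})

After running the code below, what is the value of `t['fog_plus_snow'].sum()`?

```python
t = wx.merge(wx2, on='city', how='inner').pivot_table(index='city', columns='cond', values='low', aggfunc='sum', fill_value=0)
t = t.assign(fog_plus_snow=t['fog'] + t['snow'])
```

-22

merge on 'city' (how='inner') → 7 rows:
     city   cond  wind  low
0   Perth    fog    74  -17
1  Madrid  cloud     4   29
2   Perth   snow    33  -17
3   Perth   snow    72  -17
4   Perth  cloud    69  -17
5   Perth   rain    68  -17
6  Madrid   snow    31   29
pivot: rows=city, cols=cond, sum(low):
cond    cloud  fog  rain  snow
city                          
Madrid     29    0     0    29
Perth     -17  -17   -17   -34
add column fog_plus_snow = t['fog'] + t['snow']:
cond    cloud  fog  rain  snow  fog_plus_snow
city                                         
Madrid     29    0     0    29             29
Perth     -17  -17   -17   -34            -51
Reading off the sum of column 'fog_plus_snow', we get -22.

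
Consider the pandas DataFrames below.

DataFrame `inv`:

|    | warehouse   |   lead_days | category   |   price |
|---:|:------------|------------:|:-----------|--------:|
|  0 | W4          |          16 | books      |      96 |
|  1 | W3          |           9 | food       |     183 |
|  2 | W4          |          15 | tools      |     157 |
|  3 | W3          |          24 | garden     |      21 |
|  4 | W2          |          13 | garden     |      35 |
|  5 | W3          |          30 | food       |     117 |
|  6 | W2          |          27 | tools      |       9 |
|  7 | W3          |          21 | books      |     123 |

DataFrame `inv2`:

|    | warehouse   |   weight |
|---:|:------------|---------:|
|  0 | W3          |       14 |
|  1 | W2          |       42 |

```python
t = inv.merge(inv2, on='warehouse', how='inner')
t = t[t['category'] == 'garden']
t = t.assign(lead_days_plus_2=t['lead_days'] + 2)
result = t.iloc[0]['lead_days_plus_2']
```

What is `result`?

26

merge on 'warehouse' (how='inner') → 6 rows:
  warehouse  lead_days category  price  weight
0        W3          9     food    183      14
1        W3         24   garden     21      14
2        W2         13   garden     35      42
3        W3         30     food    117      14
4        W2         27    tools      9      42
5        W3         21    books    123      14
filter rows where category == 'garden':
  warehouse  lead_days category  price  weight
1        W3         24   garden     21      14
2        W2         13   garden     35      42
add column lead_days_plus_2 = t['lead_days'] + 2:
  warehouse  lead_days category  price  weight  lead_days_plus_2
1        W3         24   garden     21      14                26
2        W2         13   garden     35      42                15
Taking the value at position 0, column 'lead_days_plus_2' gives 26.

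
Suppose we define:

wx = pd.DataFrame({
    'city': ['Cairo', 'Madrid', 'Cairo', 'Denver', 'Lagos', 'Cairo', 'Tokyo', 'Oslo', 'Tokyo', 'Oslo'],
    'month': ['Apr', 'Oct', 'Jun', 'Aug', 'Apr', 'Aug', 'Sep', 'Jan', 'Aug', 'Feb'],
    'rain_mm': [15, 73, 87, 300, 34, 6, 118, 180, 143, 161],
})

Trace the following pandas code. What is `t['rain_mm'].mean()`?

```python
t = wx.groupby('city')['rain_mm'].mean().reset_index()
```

group by city, mean of rain_mm:
city
Cairo      36.0
Denver    300.0
Lagos      34.0
Madrid     73.0
Oslo      170.5
Tokyo     130.5
Name: rain_mm, dtype: float64
reset_index():
     city  rain_mm
0   Cairo     36.0
1  Denver    300.0
2   Lagos     34.0
3  Madrid     73.0
4    Oslo    170.5
5   Tokyo    130.5
Hence 124.0.

124.0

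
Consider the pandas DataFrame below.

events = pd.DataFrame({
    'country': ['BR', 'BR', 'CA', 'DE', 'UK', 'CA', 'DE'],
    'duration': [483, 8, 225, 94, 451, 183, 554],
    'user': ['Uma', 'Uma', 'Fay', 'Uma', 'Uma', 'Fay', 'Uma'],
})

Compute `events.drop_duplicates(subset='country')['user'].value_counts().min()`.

drop duplicate country (keep=first):
  country  duration user
0      BR       483  Uma
2      CA       225  Fay
3      DE        94  Uma
4      UK       451  Uma
value_counts of user:
user
Uma    3
Fay    1
Name: count, dtype: int64

1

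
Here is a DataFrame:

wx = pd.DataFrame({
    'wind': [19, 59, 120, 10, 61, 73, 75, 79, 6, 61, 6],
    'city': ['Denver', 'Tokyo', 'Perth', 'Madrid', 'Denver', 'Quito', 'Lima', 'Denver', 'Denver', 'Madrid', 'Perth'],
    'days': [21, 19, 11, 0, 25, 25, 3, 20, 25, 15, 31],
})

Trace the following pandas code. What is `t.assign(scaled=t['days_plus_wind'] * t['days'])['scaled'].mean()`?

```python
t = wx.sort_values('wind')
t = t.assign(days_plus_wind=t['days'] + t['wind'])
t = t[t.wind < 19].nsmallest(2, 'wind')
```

961.0

sort by wind:
    wind    city  days
8      6  Denver    25
10     6   Perth    31
3     10  Madrid     0
0     19  Denver    21
1     59   Tokyo    19
4     61  Denver    25
9     61  Madrid    15
5     73   Quito    25
6     75    Lima     3
7     79  Denver    20
2    120   Perth    11
add column days_plus_wind = t['days'] + t['wind']:
    wind    city  days  days_plus_wind
8      6  Denver    25              31
10     6   Perth    31              37
3     10  Madrid     0              10
0     19  Denver    21              40
1     59   Tokyo    19              78
4     61  Denver    25              86
9     61  Madrid    15              76
5     73   Quito    25              98
6     75    Lima     3              78
7     79  Denver    20              99
2    120   Perth    11             131
filter rows where wind < 19:
    wind    city  days  days_plus_wind
8      6  Denver    25              31
10     6   Perth    31              37
3     10  Madrid     0              10
take 2 rows with smallest wind:
    wind    city  days  days_plus_wind
8      6  Denver    25              31
10     6   Perth    31              37
add column scaled = t['days_plus_wind'] * t['days']:
    wind    city  days  days_plus_wind  scaled
8      6  Denver    25              31     775
10     6   Perth    31              37    1147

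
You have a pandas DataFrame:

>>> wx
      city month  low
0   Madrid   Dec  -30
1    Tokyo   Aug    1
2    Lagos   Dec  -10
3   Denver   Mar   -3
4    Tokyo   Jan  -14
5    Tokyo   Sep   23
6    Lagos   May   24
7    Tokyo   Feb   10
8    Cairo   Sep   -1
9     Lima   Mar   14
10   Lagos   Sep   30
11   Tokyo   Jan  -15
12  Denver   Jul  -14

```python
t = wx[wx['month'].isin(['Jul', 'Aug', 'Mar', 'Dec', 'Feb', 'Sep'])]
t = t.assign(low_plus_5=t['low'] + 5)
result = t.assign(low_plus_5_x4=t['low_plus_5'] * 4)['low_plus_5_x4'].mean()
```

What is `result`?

28.0

filter rows where month in ['Jul', 'Aug', 'Mar', 'Dec', 'Feb', 'Sep']:
      city month  low
0   Madrid   Dec  -30
1    Tokyo   Aug    1
2    Lagos   Dec  -10
3   Denver   Mar   -3
5    Tokyo   Sep   23
7    Tokyo   Feb   10
8    Cairo   Sep   -1
9     Lima   Mar   14
10   Lagos   Sep   30
12  Denver   Jul  -14
add column low_plus_5 = t['low'] + 5:
      city month  low  low_plus_5
0   Madrid   Dec  -30         -25
1    Tokyo   Aug    1           6
2    Lagos   Dec  -10          -5
3   Denver   Mar   -3           2
5    Tokyo   Sep   23          28
7    Tokyo   Feb   10          15
8    Cairo   Sep   -1           4
9     Lima   Mar   14          19
10   Lagos   Sep   30          35
12  Denver   Jul  -14          -9
add column low_plus_5_x4 = t['low_plus_5'] * 4:
      city month  low  low_plus_5  low_plus_5_x4
0   Madrid   Dec  -30         -25           -100
1    Tokyo   Aug    1           6             24
2    Lagos   Dec  -10          -5            -20
3   Denver   Mar   -3           2              8
5    Tokyo   Sep   23          28            112
7    Tokyo   Feb   10          15             60
8    Cairo   Sep   -1           4             16
9     Lima   Mar   14          19             76
10   Lagos   Sep   30          35            140
12  Denver   Jul  -14          -9            -36
Finally, mean of column 'low_plus_5_x4' = 28.0.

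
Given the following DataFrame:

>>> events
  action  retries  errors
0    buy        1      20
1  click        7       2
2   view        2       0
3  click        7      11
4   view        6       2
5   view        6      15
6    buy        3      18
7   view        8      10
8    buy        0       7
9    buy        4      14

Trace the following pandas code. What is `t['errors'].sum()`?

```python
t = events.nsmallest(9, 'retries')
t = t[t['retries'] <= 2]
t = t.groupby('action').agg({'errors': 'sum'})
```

27

take 9 rows with smallest retries:
  action  retries  errors
8    buy        0       7
0    buy        1      20
2   view        2       0
6    buy        3      18
9    buy        4      14
4   view        6       2
5   view        6      15
1  click        7       2
3  click        7      11
filter rows where retries <= 2:
  action  retries  errors
8    buy        0       7
0    buy        1      20
2   view        2       0
group by action, sum of errors:
        errors
action        
buy         27
view         0
Then the sum of column 'errors': 27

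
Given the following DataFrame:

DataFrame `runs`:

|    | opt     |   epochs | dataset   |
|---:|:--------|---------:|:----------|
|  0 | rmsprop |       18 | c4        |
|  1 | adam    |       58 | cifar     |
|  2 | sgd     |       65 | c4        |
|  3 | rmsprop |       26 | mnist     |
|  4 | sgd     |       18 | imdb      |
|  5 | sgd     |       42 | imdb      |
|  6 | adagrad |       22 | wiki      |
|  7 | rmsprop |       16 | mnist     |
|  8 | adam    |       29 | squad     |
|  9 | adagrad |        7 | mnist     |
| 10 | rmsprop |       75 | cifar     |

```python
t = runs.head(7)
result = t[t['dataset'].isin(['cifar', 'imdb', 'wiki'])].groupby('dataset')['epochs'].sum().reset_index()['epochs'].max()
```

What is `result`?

60

take first 7 rows:
       opt  epochs dataset
0  rmsprop      18      c4
1     adam      58   cifar
2      sgd      65      c4
3  rmsprop      26   mnist
4      sgd      18    imdb
5      sgd      42    imdb
6  adagrad      22    wiki
filter rows where dataset in ['cifar', 'imdb', 'wiki']:
       opt  epochs dataset
1     adam      58   cifar
4      sgd      18    imdb
5      sgd      42    imdb
6  adagrad      22    wiki
group by dataset, sum of epochs:
dataset
cifar    58
imdb     60
wiki     22
Name: epochs, dtype: int64
reset_index():
  dataset  epochs
0   cifar      58
1    imdb      60
2    wiki      22
Hence 60.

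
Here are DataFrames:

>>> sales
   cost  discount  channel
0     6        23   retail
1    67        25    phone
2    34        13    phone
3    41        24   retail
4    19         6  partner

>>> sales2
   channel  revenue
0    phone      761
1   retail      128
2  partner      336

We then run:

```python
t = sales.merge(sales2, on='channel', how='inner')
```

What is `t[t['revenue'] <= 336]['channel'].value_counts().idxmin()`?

partner

merge on 'channel' (how='inner') → 5 rows:
   cost  discount  channel  revenue
0     6        23   retail      128
1    67        25    phone      761
2    34        13    phone      761
3    41        24   retail      128
4    19         6  partner      336
filter rows where revenue <= 336:
   cost  discount  channel  revenue
0     6        23   retail      128
3    41        24   retail      128
4    19         6  partner      336
value_counts of channel:
channel
retail     2
partner    1
Name: count, dtype: int64
Reading off the label with the smallest value, we get partner.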